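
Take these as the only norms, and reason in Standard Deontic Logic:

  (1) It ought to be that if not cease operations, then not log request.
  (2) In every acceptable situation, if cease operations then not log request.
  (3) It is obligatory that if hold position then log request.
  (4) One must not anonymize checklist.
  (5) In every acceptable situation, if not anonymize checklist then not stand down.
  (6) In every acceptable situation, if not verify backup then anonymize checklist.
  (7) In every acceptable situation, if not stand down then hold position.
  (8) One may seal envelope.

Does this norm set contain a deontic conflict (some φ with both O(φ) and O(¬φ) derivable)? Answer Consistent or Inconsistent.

Inconsistent

Premises 2 and 1 cover both cases: O(cease_operations → ¬log_request) and O(¬cease_operations → ¬log_request). Since cease_operations ∨ ¬cease_operations is a tautology, O(¬log_request) follows.
Premise 3, O(hold_position → log_request), contraposes to O(¬log_request → ¬hold_position); with O(¬log_request) we get O(¬hold_position).
Premise 7 is O(¬stand_down → hold_position); contrapositively O(¬hold_position → stand_down). Since O(¬hold_position) holds, K gives O(stand_down).
Premise 5 is O(¬anonymize_checklist → ¬stand_down); contrapositively O(stand_down → anonymize_checklist). Since O(stand_down) holds, K gives O(anonymize_checklist).
Yet premise 4 is F(anonymize_checklist), i.e. O(¬anonymize_checklist).
We now have both O(anonymize_checklist) and O(¬anonymize_checklist) — anonymize_checklist is simultaneously obligatory and forbidden, violating the D-axiom.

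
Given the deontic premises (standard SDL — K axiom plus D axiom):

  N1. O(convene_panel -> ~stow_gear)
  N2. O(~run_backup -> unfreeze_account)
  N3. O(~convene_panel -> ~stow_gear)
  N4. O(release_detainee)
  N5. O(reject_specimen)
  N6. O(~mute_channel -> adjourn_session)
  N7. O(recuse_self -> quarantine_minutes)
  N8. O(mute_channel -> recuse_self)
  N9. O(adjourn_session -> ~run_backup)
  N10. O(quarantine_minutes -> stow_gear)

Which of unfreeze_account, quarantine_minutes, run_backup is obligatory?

unfreeze_account

By case analysis on ~convene_panel: premise 3 gives O(~convene_panel -> ~stow_gear) and premise 1 gives O(convene_panel -> ~stow_gear), so O(~stow_gear) either way.
Premise 10 is O(quarantine_minutes -> stow_gear); contrapositively O(~stow_gear -> ~quarantine_minutes). Since O(~stow_gear) holds, K gives O(~quarantine_minutes).
The contrapositive of premise 7 (O(recuse_self -> quarantine_minutes)) is O(~quarantine_minutes -> ~recuse_self), and O(~quarantine_minutes) is already established, so O(~recuse_self).
Premise 8, O(mute_channel -> recuse_self), contraposes to O(~recuse_self -> ~mute_channel); with O(~recuse_self) we get O(~mute_channel).
From O(~mute_channel) and premise 6, O(~mute_channel -> adjourn_session), we obtain O(adjourn_session).
Applying K to premise 9 (O(adjourn_session -> ~run_backup)) and O(adjourn_session) yields O(~run_backup).
Premise 2 is O(~run_backup -> unfreeze_account); since O(~run_backup), deontic closure gives O(unfreeze_account).
So O(unfreeze_account) holds — unfreeze_account is obligatory. None of the other listed options is made obligatory by any chain of premises.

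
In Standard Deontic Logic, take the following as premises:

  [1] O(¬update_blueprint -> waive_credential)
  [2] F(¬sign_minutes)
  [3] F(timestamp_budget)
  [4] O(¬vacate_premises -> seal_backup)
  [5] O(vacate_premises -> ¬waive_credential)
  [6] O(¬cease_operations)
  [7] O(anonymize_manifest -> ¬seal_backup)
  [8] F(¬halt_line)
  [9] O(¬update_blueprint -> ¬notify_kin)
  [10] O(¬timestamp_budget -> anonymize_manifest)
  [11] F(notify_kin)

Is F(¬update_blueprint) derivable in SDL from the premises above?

Yes

Premise 3 is F(timestamp_budget), i.e. O(¬timestamp_budget).
With premise 10, O(¬timestamp_budget -> anonymize_manifest), the K-axiom yields O(anonymize_manifest).
Premise 7 is O(anonymize_manifest -> ¬seal_backup); since O(anonymize_manifest), deontic closure gives O(¬seal_backup).
Premise 4 is O(¬vacate_premises -> seal_backup); contrapositively O(¬seal_backup -> vacate_premises). Since O(¬seal_backup) holds, K gives O(vacate_premises).
Premise 5 is O(vacate_premises -> ¬waive_credential); since O(vacate_premises), deontic closure gives O(¬waive_credential).
Premise 1, O(¬update_blueprint -> waive_credential), contraposes to O(¬waive_credential -> update_blueprint); with O(¬waive_credential) we get O(update_blueprint).
Premises 2, 6, 8, 9, 11 do not contribute to this derivation.
So O(update_blueprint) holds, i.e. F(¬update_blueprint). The claim follows.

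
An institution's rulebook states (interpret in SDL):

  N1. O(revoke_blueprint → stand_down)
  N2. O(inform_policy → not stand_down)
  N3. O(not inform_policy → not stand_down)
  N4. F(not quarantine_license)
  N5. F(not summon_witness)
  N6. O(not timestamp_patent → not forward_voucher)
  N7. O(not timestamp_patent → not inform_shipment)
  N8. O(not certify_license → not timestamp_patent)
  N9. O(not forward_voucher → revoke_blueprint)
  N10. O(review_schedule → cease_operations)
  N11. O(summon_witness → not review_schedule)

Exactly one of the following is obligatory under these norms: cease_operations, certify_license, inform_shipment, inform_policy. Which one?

certify_license

By case analysis on inform_policy: premise 2 gives O(inform_policy → not stand_down) and premise 3 gives O(not inform_policy → not stand_down), so O(not stand_down) either way.
Premise 1 is O(revoke_blueprint → stand_down); contrapositively O(not stand_down → not revoke_blueprint). Since O(not stand_down) holds, K gives O(not revoke_blueprint).
Premise 9 is O(not forward_voucher → revoke_blueprint); contrapositively O(not revoke_blueprint → forward_voucher). Since O(not revoke_blueprint) holds, K gives O(forward_voucher).
Premise 6 is O(not timestamp_patent → not forward_voucher); contrapositively O(forward_voucher → timestamp_patent). Since O(forward_voucher) holds, K gives O(timestamp_patent).
The contrapositive of premise 8 (O(not certify_license → not timestamp_patent)) is O(timestamp_patent → certify_license), and O(timestamp_patent) is already established, so O(certify_license).
So O(certify_license) holds — certify_license is obligatory. None of the other listed options is made obligatory by any chain of premises.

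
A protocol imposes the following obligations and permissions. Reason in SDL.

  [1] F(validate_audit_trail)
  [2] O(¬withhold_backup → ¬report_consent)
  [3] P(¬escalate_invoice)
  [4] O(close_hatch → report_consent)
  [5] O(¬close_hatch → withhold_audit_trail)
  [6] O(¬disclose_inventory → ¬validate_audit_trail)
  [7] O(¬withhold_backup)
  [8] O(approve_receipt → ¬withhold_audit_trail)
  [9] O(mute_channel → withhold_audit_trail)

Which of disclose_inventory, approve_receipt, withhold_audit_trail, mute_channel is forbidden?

Premise 7 states O(¬withhold_backup) outright.
Premise 2 is O(¬withhold_backup → ¬report_consent); since O(¬withhold_backup), deontic closure gives O(¬report_consent).
The contrapositive of premise 4 (O(close_hatch → report_consent)) is O(¬report_consent → ¬close_hatch), and O(¬report_consent) is already established, so O(¬close_hatch).
Applying K to premise 5 (O(¬close_hatch → withhold_audit_trail)) and O(¬close_hatch) yields O(withhold_audit_trail).
The contrapositive of premise 8 (O(approve_receipt → ¬withhold_audit_trail)) is O(withhold_audit_trail → ¬approve_receipt), and O(withhold_audit_trail) is already established, so O(¬approve_receipt).
So O(¬approve_receipt) holds, i.e. approve_receipt is forbidden. None of the other listed options is forbidden under the premises.

approve_receipt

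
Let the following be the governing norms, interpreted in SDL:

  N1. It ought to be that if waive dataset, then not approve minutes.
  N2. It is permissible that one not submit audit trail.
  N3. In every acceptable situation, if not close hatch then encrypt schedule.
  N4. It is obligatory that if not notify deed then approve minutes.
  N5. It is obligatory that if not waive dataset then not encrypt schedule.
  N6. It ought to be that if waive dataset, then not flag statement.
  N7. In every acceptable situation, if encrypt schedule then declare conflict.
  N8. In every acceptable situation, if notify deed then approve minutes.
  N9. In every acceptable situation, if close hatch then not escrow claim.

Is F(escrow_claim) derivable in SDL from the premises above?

Yes

Premises 4 and 8 cover both cases: O(¬notify_deed → approve_minutes) and O(notify_deed → approve_minutes). Since ¬notify_deed ∨ notify_deed is a tautology, O(approve_minutes) follows.
Premise 1, O(waive_dataset → ¬approve_minutes), contraposes to O(approve_minutes → ¬waive_dataset); with O(approve_minutes) we get O(¬waive_dataset).
With premise 5, O(¬waive_dataset → ¬encrypt_schedule), the K-axiom yields O(¬encrypt_schedule).
Premise 3 is O(¬close_hatch → encrypt_schedule); contrapositively O(¬encrypt_schedule → close_hatch). Since O(¬encrypt_schedule) holds, K gives O(close_hatch).
With premise 9, O(close_hatch → ¬escrow_claim), the K-axiom yields O(¬escrow_claim).
Premises 2, 6, 7 do not contribute to this derivation.
So O(¬escrow_claim) holds, i.e. F(escrow_claim). The claim follows.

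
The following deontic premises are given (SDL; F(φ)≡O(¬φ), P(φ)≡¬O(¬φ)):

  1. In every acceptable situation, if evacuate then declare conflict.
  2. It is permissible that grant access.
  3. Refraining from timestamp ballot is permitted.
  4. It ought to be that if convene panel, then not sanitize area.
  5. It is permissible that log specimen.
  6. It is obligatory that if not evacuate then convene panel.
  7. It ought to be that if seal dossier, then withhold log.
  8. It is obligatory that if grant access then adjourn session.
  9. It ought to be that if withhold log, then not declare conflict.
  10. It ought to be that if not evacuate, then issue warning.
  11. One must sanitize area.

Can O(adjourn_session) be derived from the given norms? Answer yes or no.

Premise 8 is O(grant_access → adjourn_session), but O(grant_access) is not derivable from the premises (the permission P(grant_access) asserts only ¬O(¬grant_access), not O(grant_access)), so it does not yield O(adjourn_session).
No other premise forces O(adjourn_session). An ideal world satisfying every premise can still have adjourn_session false, so O(adjourn_session) is not derivable.

No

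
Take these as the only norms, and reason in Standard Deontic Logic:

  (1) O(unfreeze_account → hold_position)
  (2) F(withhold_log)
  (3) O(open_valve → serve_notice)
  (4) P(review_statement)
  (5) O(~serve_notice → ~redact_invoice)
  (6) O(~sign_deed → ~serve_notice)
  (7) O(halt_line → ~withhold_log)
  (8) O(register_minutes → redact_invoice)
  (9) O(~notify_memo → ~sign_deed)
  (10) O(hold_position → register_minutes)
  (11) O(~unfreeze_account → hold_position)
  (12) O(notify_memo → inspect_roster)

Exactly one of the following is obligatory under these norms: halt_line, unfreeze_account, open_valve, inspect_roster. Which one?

By case analysis on ~unfreeze_account: premise 11 gives O(~unfreeze_account → hold_position) and premise 1 gives O(unfreeze_account → hold_position), so O(hold_position) either way.
From O(hold_position) and premise 10, O(hold_position → register_minutes), we obtain O(register_minutes).
With premise 8, O(register_minutes → redact_invoice), the K-axiom yields O(redact_invoice).
Premise 5 is O(~serve_notice → ~redact_invoice); contrapositively O(redact_invoice → serve_notice). Since O(redact_invoice) holds, K gives O(serve_notice).
Premise 6 is O(~sign_deed → ~serve_notice); contrapositively O(serve_notice → sign_deed). Since O(serve_notice) holds, K gives O(sign_deed).
Premise 9, O(~notify_memo → ~sign_deed), contraposes to O(sign_deed → notify_memo); with O(sign_deed) we get O(notify_memo).
With premise 12, O(notify_memo → inspect_roster), the K-axiom yields O(inspect_roster).
So O(inspect_roster) holds — inspect_roster is obligatory. None of the other listed options is made obligatory by any chain of premises.

inspect_roster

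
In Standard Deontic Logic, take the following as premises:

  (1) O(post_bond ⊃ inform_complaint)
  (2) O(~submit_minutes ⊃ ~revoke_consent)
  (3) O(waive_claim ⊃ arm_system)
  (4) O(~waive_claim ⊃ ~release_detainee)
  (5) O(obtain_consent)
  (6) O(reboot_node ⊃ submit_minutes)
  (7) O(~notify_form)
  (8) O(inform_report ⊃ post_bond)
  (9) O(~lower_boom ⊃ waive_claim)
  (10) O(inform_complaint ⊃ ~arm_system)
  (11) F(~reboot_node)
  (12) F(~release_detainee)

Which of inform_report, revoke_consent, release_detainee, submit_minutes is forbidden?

inform_report

Premise 12 is F(~release_detainee), i.e. O(release_detainee).
The contrapositive of premise 4 (O(~waive_claim ⊃ ~release_detainee)) is O(release_detainee ⊃ waive_claim), and O(release_detainee) is already established, so O(waive_claim).
Applying K to premise 3 (O(waive_claim ⊃ arm_system)) and O(waive_claim) yields O(arm_system).
Premise 10 is O(inform_complaint ⊃ ~arm_system); contrapositively O(arm_system ⊃ ~inform_complaint). Since O(arm_system) holds, K gives O(~inform_complaint).
The contrapositive of premise 1 (O(post_bond ⊃ inform_complaint)) is O(~inform_complaint ⊃ ~post_bond), and O(~inform_complaint) is already established, so O(~post_bond).
Premise 8, O(inform_report ⊃ post_bond), contraposes to O(~post_bond ⊃ ~inform_report); with O(~post_bond) we get O(~inform_report).
So O(~inform_report) holds, i.e. inform_report is forbidden. None of the other listed options is forbidden under the premises.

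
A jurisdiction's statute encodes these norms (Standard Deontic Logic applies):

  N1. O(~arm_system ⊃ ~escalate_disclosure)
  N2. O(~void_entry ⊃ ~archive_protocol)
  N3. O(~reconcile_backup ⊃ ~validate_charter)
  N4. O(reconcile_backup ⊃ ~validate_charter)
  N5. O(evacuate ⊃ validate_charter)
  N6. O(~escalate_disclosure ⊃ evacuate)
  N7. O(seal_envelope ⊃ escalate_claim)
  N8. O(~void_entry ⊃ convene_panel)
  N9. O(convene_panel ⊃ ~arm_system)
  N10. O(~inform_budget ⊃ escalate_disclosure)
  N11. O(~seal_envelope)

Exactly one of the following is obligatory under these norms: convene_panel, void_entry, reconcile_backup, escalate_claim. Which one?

void_entry

By case analysis on reconcile_backup: premise 4 gives O(reconcile_backup ⊃ ~validate_charter) and premise 3 gives O(~reconcile_backup ⊃ ~validate_charter), so O(~validate_charter) either way.
Premise 5 is O(evacuate ⊃ validate_charter); contrapositively O(~validate_charter ⊃ ~evacuate). Since O(~validate_charter) holds, K gives O(~evacuate).
Premise 6 is O(~escalate_disclosure ⊃ evacuate); contrapositively O(~evacuate ⊃ escalate_disclosure). Since O(~evacuate) holds, K gives O(escalate_disclosure).
The contrapositive of premise 1 (O(~arm_system ⊃ ~escalate_disclosure)) is O(escalate_disclosure ⊃ arm_system), and O(escalate_disclosure) is already established, so O(arm_system).
Premise 9 is O(convene_panel ⊃ ~arm_system); contrapositively O(arm_system ⊃ ~convene_panel). Since O(arm_system) holds, K gives O(~convene_panel).
Premise 8 is O(~void_entry ⊃ convene_panel); contrapositively O(~convene_panel ⊃ void_entry). Since O(~convene_panel) holds, K gives O(void_entry).
So O(void_entry) holds — void_entry is obligatory. None of the other listed options is made obligatory by any chain of premises.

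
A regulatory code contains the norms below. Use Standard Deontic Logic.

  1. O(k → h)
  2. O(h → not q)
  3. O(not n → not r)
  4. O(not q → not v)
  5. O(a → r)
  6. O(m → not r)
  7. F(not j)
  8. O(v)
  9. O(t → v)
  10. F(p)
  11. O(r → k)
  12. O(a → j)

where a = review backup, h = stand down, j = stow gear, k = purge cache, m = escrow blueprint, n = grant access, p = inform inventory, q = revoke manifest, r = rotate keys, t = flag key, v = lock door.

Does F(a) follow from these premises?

Premise 8 gives O(v).
Premise 4 is O(not q → not v); contrapositively O(v → q). Since O(v) holds, K gives O(q).
The contrapositive of premise 2 (O(h → not q)) is O(q → not h), and O(q) is already established, so O(not h).
Premise 1, O(k → h), contraposes to O(not h → not k); with O(not h) we get O(not k).
Premise 11, O(r → k), contraposes to O(not k → not r); with O(not k) we get O(not r).
The contrapositive of premise 5 (O(a → r)) is O(not r → not a), and O(not r) is already established, so O(not a).
Premises 3, 6, 7, 9, 10, 12 do not contribute to this derivation.
So O(not a) holds, i.e. F(a). The claim follows.

Yes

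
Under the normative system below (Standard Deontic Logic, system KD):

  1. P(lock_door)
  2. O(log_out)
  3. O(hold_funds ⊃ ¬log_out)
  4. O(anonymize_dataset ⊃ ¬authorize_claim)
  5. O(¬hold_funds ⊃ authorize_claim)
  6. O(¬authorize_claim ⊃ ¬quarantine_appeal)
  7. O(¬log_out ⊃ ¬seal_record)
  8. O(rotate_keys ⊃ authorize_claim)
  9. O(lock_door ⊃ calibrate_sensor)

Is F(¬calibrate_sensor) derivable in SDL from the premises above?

No

Premise 9 is O(lock_door ⊃ calibrate_sensor), but O(lock_door) is not derivable from the premises (the permission P(lock_door) asserts only ¬O(¬lock_door), not O(lock_door)), so it does not yield O(calibrate_sensor).
No other premise forces O(calibrate_sensor). An ideal world satisfying every premise can still have ¬calibrate_sensor true, so F(¬calibrate_sensor) is not derivable.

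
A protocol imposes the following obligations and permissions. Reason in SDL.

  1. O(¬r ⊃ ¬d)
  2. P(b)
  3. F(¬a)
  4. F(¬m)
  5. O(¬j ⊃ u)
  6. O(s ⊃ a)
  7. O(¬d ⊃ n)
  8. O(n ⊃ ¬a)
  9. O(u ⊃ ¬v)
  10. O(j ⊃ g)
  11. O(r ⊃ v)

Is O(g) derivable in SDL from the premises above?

Yes

Premise 3 is F(¬a), i.e. O(a).
The contrapositive of premise 8 (O(n ⊃ ¬a)) is O(a ⊃ ¬n), and O(a) is already established, so O(¬n).
The contrapositive of premise 7 (O(¬d ⊃ n)) is O(¬n ⊃ d), and O(¬n) is already established, so O(d).
The contrapositive of premise 1 (O(¬r ⊃ ¬d)) is O(d ⊃ r), and O(d) is already established, so O(r).
With premise 11, O(r ⊃ v), the K-axiom yields O(v).
Premise 9 is O(u ⊃ ¬v); contrapositively O(v ⊃ ¬u). Since O(v) holds, K gives O(¬u).
Premise 5 is O(¬j ⊃ u); contrapositively O(¬u ⊃ j). Since O(¬u) holds, K gives O(j).
Premise 10 is O(j ⊃ g); since O(j), deontic closure gives O(g).
Premises 2, 4, 6 do not contribute to this derivation.
So O(g) follows.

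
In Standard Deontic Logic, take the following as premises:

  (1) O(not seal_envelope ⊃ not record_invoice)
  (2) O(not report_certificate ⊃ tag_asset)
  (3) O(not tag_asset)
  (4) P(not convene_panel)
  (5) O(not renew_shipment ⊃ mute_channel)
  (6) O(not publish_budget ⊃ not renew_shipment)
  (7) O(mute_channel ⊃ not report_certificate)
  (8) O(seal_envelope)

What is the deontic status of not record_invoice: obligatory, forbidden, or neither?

Neither

Premise 1 is O(not seal_envelope ⊃ not record_invoice), but O(not seal_envelope) is not derivable from the premises, so it does not yield O(not record_invoice).
No premise or chain of K-axiom applications forces O(not record_invoice), and none forces O(record_invoice). So not record_invoice is neither obligatory nor forbidden under these norms.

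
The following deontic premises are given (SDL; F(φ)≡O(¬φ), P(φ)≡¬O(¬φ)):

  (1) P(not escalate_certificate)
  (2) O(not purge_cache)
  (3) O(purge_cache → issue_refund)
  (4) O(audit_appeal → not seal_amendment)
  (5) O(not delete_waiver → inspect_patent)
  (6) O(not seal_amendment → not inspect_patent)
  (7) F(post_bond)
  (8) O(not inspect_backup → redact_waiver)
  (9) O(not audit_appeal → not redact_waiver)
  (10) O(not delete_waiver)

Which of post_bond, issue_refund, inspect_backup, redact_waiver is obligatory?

From premise 10 we have O(not delete_waiver).
Applying K to premise 5 (O(not delete_waiver → inspect_patent)) and O(not delete_waiver) yields O(inspect_patent).
Premise 6 is O(not seal_amendment → not inspect_patent); contrapositively O(inspect_patent → seal_amendment). Since O(inspect_patent) holds, K gives O(seal_amendment).
Premise 4, O(audit_appeal → not seal_amendment), contraposes to O(seal_amendment → not audit_appeal); with O(seal_amendment) we get O(not audit_appeal).
Applying K to premise 9 (O(not audit_appeal → not redact_waiver)) and O(not audit_appeal) yields O(not redact_waiver).
The contrapositive of premise 8 (O(not inspect_backup → redact_waiver)) is O(not redact_waiver → inspect_backup), and O(not redact_waiver) is already established, so O(inspect_backup).
So O(inspect_backup) holds — inspect_backup is obligatory. None of the other listed options is made obligatory by any chain of premises.

inspect_backup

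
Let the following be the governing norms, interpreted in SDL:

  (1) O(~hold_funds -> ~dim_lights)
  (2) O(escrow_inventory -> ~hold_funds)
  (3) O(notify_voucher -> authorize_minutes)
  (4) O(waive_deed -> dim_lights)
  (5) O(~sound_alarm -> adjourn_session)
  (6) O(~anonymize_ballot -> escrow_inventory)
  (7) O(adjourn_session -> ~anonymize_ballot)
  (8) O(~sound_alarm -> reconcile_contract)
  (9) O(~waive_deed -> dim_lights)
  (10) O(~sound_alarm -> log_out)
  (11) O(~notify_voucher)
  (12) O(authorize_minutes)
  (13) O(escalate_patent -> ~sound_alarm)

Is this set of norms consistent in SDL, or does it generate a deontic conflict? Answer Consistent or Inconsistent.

Consistent

Premise 3 is O(notify_voucher -> authorize_minutes); even if O(authorize_minutes) held, inferring O(notify_voucher) would be affirming the consequent — invalid.
So O(notify_voucher) is not derivable, and the apparent clash with O(~notify_voucher) does not arise.
A world satisfying every obligation exists (e.g. adjourn_session=false, anonymize_ballot=true, authorize_minutes=true, dim_lights=true, escalate_patent=false, escrow_inventory=false, hold_funds=true, log_out=false, notify_voucher=false, reconcile_contract=false, sound_alarm=true, waive_deed=false); no atom is both obligatory and forbidden, so the set is consistent.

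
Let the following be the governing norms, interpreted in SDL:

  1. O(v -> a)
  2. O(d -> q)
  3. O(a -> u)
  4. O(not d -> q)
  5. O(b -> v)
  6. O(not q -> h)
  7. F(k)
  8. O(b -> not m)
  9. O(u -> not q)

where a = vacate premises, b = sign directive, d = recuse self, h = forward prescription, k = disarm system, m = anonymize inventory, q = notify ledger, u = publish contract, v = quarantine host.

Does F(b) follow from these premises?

Premises 4 and 2 are O(not d -> q) and O(d -> q); every ideal world satisfies not d or d, so in either case q holds — hence O(q).
Premise 9 is O(u -> not q); contrapositively O(q -> not u). Since O(q) holds, K gives O(not u).
The contrapositive of premise 3 (O(a -> u)) is O(not u -> not a), and O(not u) is already established, so O(not a).
Premise 1, O(v -> a), contraposes to O(not a -> not v); with O(not a) we get O(not v).
Premise 5, O(b -> v), contraposes to O(not v -> not b); with O(not v) we get O(not b).
Premises 6, 7, 8 do not contribute to this derivation.
So O(not b) holds, i.e. F(b). The claim follows.

Yes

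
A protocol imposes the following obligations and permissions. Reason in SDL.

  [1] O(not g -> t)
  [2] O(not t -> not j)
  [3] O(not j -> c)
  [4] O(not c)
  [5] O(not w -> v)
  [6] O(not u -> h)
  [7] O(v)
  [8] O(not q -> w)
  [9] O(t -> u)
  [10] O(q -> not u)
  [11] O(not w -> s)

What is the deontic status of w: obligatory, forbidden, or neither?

Obligatory

Premise 4 states O(not c) outright.
Premise 3 is O(not j -> c); contrapositively O(not c -> j). Since O(not c) holds, K gives O(j).
Premise 2 is O(not t -> not j); contrapositively O(j -> t). Since O(j) holds, K gives O(t).
With premise 9, O(t -> u), the K-axiom yields O(u).
The contrapositive of premise 10 (O(q -> not u)) is O(u -> not q), and O(u) is already established, so O(not q).
Premise 8 is O(not q -> w); since O(not q), deontic closure gives O(w).
Premises 1, 5, 6, 7, 11 do not contribute to this derivation.
Hence w is obligatory.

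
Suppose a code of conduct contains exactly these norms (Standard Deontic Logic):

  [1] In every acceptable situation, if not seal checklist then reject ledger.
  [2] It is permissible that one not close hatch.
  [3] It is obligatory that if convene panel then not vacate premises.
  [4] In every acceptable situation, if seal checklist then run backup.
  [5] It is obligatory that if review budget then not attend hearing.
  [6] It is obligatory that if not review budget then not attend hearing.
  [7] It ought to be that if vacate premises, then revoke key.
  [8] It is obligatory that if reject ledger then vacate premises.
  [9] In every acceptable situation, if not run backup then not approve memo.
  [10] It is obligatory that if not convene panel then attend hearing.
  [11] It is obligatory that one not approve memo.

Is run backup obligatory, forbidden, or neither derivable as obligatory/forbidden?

Obligatory

Premises 6 and 5 cover both cases: O(¬review_budget → ¬attend_hearing) and O(review_budget → ¬attend_hearing). Since ¬review_budget ∨ review_budget is a tautology, O(¬attend_hearing) follows.
Premise 10 is O(¬convene_panel → attend_hearing); contrapositively O(¬attend_hearing → convene_panel). Since O(¬attend_hearing) holds, K gives O(convene_panel).
From O(convene_panel) and premise 3, O(convene_panel → ¬vacate_premises), we obtain O(¬vacate_premises).
Premise 8 is O(reject_ledger → vacate_premises); contrapositively O(¬vacate_premises → ¬reject_ledger). Since O(¬vacate_premises) holds, K gives O(¬reject_ledger).
The contrapositive of premise 1 (O(¬seal_checklist → reject_ledger)) is O(¬reject_ledger → seal_checklist), and O(¬reject_ledger) is already established, so O(seal_checklist).
With premise 4, O(seal_checklist → run_backup), the K-axiom yields O(run_backup).
Premises 2, 7, 9, 11 do not contribute to this derivation.
Hence run_backup is obligatory.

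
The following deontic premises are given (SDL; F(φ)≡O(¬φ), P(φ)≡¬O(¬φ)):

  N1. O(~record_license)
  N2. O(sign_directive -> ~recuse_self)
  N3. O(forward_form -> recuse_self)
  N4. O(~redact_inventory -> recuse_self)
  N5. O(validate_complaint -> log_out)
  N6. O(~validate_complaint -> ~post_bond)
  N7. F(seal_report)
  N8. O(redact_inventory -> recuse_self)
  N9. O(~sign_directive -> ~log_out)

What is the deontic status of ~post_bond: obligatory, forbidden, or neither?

Obligatory

Premises 8 and 4 cover both cases: O(redact_inventory -> recuse_self) and O(~redact_inventory -> recuse_self). Since redact_inventory ∨ ~redact_inventory is a tautology, O(recuse_self) follows.
The contrapositive of premise 2 (O(sign_directive -> ~recuse_self)) is O(recuse_self -> ~sign_directive), and O(recuse_self) is already established, so O(~sign_directive).
Applying K to premise 9 (O(~sign_directive -> ~log_out)) and O(~sign_directive) yields O(~log_out).
Premise 5 is O(validate_complaint -> log_out); contrapositively O(~log_out -> ~validate_complaint). Since O(~log_out) holds, K gives O(~validate_complaint).
With premise 6, O(~validate_complaint -> ~post_bond), the K-axiom yields O(~post_bond).
Premises 1, 3, 7 do not contribute to this derivation.
Hence ~post_bond is obligatory.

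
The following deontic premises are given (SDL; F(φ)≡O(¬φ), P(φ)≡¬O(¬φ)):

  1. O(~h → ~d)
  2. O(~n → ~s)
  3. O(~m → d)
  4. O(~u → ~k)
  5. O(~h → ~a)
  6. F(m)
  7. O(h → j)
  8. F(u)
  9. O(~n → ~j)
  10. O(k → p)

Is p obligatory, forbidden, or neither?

Premise 10 is O(k → p), but O(k) is not derivable from the premises, so it does not yield O(p).
No premise or chain of K-axiom applications forces O(p), and none forces O(~p). So p is neither obligatory nor forbidden under these norms.

Neither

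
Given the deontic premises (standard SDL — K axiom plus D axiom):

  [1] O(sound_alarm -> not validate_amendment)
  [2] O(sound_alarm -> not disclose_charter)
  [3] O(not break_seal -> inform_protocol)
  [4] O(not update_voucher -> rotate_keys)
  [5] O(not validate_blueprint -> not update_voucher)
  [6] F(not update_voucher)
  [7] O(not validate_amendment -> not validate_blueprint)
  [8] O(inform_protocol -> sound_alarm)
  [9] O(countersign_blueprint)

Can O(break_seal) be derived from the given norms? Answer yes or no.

Yes

Premise 6 is F(not update_voucher), i.e. O(update_voucher).
Premise 5 is O(not validate_blueprint -> not update_voucher); contrapositively O(update_voucher -> validate_blueprint). Since O(update_voucher) holds, K gives O(validate_blueprint).
Premise 7 is O(not validate_amendment -> not validate_blueprint); contrapositively O(validate_blueprint -> validate_amendment). Since O(validate_blueprint) holds, K gives O(validate_amendment).
Premise 1 is O(sound_alarm -> not validate_amendment); contrapositively O(validate_amendment -> not sound_alarm). Since O(validate_amendment) holds, K gives O(not sound_alarm).
The contrapositive of premise 8 (O(inform_protocol -> sound_alarm)) is O(not sound_alarm -> not inform_protocol), and O(not sound_alarm) is already established, so O(not inform_protocol).
The contrapositive of premise 3 (O(not break_seal -> inform_protocol)) is O(not inform_protocol -> break_seal), and O(not inform_protocol) is already established, so O(break_seal).
Premises 2, 4, 9 do not contribute to this derivation.
So O(break_seal) follows.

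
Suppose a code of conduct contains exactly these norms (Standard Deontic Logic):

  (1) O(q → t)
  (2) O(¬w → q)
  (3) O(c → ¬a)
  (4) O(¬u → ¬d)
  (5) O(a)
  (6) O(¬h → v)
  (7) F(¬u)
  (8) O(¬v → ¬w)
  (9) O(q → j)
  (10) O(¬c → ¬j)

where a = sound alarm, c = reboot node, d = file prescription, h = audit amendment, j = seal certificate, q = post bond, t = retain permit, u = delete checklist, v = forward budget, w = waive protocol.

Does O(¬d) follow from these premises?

No

Premise 4 is O(¬u → ¬d), but O(¬u) is not derivable from the premises, so it does not yield O(¬d).
No other premise forces O(¬d). An ideal world satisfying every premise can still have ¬d false, so O(¬d) is not derivable.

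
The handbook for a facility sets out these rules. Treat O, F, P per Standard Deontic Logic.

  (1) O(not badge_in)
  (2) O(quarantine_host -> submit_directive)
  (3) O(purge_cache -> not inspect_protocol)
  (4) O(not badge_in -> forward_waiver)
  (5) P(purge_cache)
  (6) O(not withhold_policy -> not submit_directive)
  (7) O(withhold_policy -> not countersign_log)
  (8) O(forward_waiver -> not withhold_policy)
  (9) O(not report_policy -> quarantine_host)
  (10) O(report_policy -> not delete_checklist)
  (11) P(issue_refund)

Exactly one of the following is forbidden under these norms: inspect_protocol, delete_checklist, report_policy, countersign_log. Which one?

delete_checklist

Premise 1 gives O(not badge_in).
Premise 4 is O(not badge_in -> forward_waiver); since O(not badge_in), deontic closure gives O(forward_waiver).
With premise 8, O(forward_waiver -> not withhold_policy), the K-axiom yields O(not withhold_policy).
From O(not withhold_policy) and premise 6, O(not withhold_policy -> not submit_directive), we obtain O(not submit_directive).
Premise 2, O(quarantine_host -> submit_directive), contraposes to O(not submit_directive -> not quarantine_host); with O(not submit_directive) we get O(not quarantine_host).
Premise 9 is O(not report_policy -> quarantine_host); contrapositively O(not quarantine_host -> report_policy). Since O(not quarantine_host) holds, K gives O(report_policy).
Applying K to premise 10 (O(report_policy -> not delete_checklist)) and O(report_policy) yields O(not delete_checklist).
So O(not delete_checklist) holds, i.e. delete_checklist is forbidden. None of the other listed options is forbidden under the premises.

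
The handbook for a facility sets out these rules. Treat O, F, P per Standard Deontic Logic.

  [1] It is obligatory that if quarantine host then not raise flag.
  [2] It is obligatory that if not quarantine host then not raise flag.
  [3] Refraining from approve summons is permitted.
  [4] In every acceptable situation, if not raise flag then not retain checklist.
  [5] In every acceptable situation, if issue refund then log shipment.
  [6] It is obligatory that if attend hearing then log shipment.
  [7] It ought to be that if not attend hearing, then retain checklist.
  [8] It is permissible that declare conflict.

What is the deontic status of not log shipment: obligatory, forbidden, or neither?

Premises 1 and 2 cover both cases: O(quarantine_host → ¬raise_flag) and O(¬quarantine_host → ¬raise_flag). Since quarantine_host ∨ ¬quarantine_host is a tautology, O(¬raise_flag) follows.
From O(¬raise_flag) and premise 4, O(¬raise_flag → ¬retain_checklist), we obtain O(¬retain_checklist).
Premise 7, O(¬attend_hearing → retain_checklist), contraposes to O(¬retain_checklist → attend_hearing); with O(¬retain_checklist) we get O(attend_hearing).
With premise 6, O(attend_hearing → log_shipment), the K-axiom yields O(log_shipment).
Premises 3, 5, 8 do not contribute to this derivation.
Thus O(log_shipment), which is F(¬log_shipment): ¬log_shipment is forbidden.

Forbidden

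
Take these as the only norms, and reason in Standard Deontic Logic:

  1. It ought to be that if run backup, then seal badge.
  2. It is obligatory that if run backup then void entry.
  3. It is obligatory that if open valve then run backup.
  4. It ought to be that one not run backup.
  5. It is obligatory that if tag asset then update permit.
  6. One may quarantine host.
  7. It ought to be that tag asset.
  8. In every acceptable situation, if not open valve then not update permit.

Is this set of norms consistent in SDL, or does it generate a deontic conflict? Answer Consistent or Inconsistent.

Inconsistent

Premise 4 states O(¬run_backup) outright.
Premise 3 is O(open_valve → run_backup); contrapositively O(¬run_backup → ¬open_valve). Since O(¬run_backup) holds, K gives O(¬open_valve).
Premise 8 is O(¬open_valve → ¬update_permit); since O(¬open_valve), deontic closure gives O(¬update_permit).
Premise 5 is O(tag_asset → update_permit); contrapositively O(¬update_permit → ¬tag_asset). Since O(¬update_permit) holds, K gives O(¬tag_asset).
But premise 7 directly asserts O(tag_asset).
We now have both O(¬tag_asset) and O(tag_asset) — tag_asset is simultaneously obligatory and forbidden, violating the D-axiom.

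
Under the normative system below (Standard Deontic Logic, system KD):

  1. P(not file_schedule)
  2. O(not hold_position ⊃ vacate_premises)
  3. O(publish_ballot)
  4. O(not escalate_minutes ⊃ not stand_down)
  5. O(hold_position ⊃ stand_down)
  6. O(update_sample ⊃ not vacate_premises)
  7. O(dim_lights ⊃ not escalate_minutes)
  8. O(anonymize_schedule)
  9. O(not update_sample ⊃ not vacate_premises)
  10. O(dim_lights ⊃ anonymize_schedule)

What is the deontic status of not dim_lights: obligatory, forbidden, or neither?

Premises 9 and 6 are O(not update_sample ⊃ not vacate_premises) and O(update_sample ⊃ not vacate_premises); every ideal world satisfies not update_sample or update_sample, so in either case not vacate_premises holds — hence O(not vacate_premises).
The contrapositive of premise 2 (O(not hold_position ⊃ vacate_premises)) is O(not vacate_premises ⊃ hold_position), and O(not vacate_premises) is already established, so O(hold_position).
From O(hold_position) and premise 5, O(hold_position ⊃ stand_down), we obtain O(stand_down).
Premise 4 is O(not escalate_minutes ⊃ not stand_down); contrapositively O(stand_down ⊃ escalate_minutes). Since O(stand_down) holds, K gives O(escalate_minutes).
Premise 7, O(dim_lights ⊃ not escalate_minutes), contraposes to O(escalate_minutes ⊃ not dim_lights); with O(escalate_minutes) we get O(not dim_lights).
Premises 1, 3, 8, 10 do not contribute to this derivation.
Hence not dim_lights is obligatory.

Obligatory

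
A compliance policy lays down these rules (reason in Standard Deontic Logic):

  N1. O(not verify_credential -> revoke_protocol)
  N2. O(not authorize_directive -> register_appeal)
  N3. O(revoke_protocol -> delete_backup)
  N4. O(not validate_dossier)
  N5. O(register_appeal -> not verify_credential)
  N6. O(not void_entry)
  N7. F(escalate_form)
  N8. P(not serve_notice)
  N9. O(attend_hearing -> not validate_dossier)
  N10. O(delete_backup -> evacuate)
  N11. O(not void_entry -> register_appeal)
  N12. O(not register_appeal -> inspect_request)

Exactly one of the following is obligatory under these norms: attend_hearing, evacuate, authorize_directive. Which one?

evacuate

Premise 6 states O(not void_entry) outright.
From O(not void_entry) and premise 11, O(not void_entry -> register_appeal), we obtain O(register_appeal).
Premise 5 is O(register_appeal -> not verify_credential); since O(register_appeal), deontic closure gives O(not verify_credential).
With premise 1, O(not verify_credential -> revoke_protocol), the K-axiom yields O(revoke_protocol).
With premise 3, O(revoke_protocol -> delete_backup), the K-axiom yields O(delete_backup).
Premise 10 is O(delete_backup -> evacuate); since O(delete_backup), deontic closure gives O(evacuate).
So O(evacuate) holds — evacuate is obligatory. None of the other listed options is made obligatory by any chain of premises.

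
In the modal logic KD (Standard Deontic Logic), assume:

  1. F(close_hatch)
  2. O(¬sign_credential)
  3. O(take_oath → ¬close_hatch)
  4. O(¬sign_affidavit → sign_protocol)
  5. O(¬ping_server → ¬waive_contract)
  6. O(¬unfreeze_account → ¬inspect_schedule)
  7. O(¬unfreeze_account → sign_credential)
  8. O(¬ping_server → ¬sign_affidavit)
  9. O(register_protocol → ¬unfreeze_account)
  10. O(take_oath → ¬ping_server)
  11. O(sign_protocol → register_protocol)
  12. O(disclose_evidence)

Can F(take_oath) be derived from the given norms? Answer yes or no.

Premise 2 gives O(¬sign_credential).
Premise 7 is O(¬unfreeze_account → sign_credential); contrapositively O(¬sign_credential → unfreeze_account). Since O(¬sign_credential) holds, K gives O(unfreeze_account).
Premise 9, O(register_protocol → ¬unfreeze_account), contraposes to O(unfreeze_account → ¬register_protocol); with O(unfreeze_account) we get O(¬register_protocol).
Premise 11 is O(sign_protocol → register_protocol); contrapositively O(¬register_protocol → ¬sign_protocol). Since O(¬register_protocol) holds, K gives O(¬sign_protocol).
The contrapositive of premise 4 (O(¬sign_affidavit → sign_protocol)) is O(¬sign_protocol → sign_affidavit), and O(¬sign_protocol) is already established, so O(sign_affidavit).
Premise 8, O(¬ping_server → ¬sign_affidavit), contraposes to O(sign_affidavit → ping_server); with O(sign_affidavit) we get O(ping_server).
Premise 10, O(take_oath → ¬ping_server), contraposes to O(ping_server → ¬take_oath); with O(ping_server) we get O(¬take_oath).
Premises 1, 3, 5, 6, 12 do not contribute to this derivation.
So O(¬take_oath) holds, i.e. F(take_oath). The claim follows.

Yes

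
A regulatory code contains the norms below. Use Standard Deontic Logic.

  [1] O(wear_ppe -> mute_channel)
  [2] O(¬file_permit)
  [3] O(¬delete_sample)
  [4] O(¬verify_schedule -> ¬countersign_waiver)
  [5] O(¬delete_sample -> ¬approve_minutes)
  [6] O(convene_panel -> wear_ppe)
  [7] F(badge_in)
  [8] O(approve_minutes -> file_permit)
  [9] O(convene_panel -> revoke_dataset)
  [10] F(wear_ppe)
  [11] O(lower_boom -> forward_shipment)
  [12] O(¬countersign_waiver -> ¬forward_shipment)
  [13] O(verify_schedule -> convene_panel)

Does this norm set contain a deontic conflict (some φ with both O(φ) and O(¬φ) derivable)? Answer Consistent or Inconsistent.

Consistent

Premise 8 is O(approve_minutes -> file_permit), but O(approve_minutes) is not derivable from the premises, so it does not yield O(file_permit).
So O(file_permit) is not derivable, and the apparent clash with O(¬file_permit) does not arise.
A world satisfying every obligation exists (e.g. approve_minutes=false, badge_in=false, convene_panel=false, countersign_waiver=false, delete_sample=false, file_permit=false, forward_shipment=false, lower_boom=false, mute_channel=false, revoke_dataset=false, verify_schedule=false, wear_ppe=false); no atom is both obligatory and forbidden, so the set is consistent.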